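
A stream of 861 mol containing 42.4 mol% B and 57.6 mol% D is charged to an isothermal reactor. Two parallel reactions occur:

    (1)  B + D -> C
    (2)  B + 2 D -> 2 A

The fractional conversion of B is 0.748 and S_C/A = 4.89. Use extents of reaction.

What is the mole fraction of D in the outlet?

Conversion of B: B consumed = 0.748 × 365.1 = 273.1 mol = 1ξ₁ + 1ξ₂.
Selectivity: 1ξ₁ / (2ξ₂) = 4.89 → ξ₁ = 9.78 ξ₂.
Substitute: (1·9.78 + 1) ξ₂ = 273.1 → ξ₂ = 25.33 mol, ξ₁ = 247.7 mol.
Outlet amounts (n = n₀ + Σ ν·ξ):
  B: 365.1 − 1(247.7) − 1(25.33) = 92
  D: 495.9 − 1(247.7) − 2(25.33) = 197.5
  C: 0 + 1(247.7) = 247.7
  A: 0 + 2(25.33) = 50.66
Total out = 587.9 mol; y_D = 197.5 / 587.9 = 0.336.

0.336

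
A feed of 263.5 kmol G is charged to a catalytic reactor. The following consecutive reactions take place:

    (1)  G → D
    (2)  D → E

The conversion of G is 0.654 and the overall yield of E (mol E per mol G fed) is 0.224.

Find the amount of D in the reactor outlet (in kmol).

Conversion of G: G consumed = 1ξ₁ = 0.654 × 263.5 → ξ₁ = 172.3 kmol.
Yield of E: 1ξ₂ / 263.5 = 0.224 → ξ₂ = 59.02 kmol.
Outlet amounts (n = n₀ + Σ ν·ξ):
  G: 263.5 − 1(172.3) = 91.17
  D: 0 + 1(172.3) − 1(59.02) = 113.3
  E: 0 + 1(59.02) = 59.02

113 kmol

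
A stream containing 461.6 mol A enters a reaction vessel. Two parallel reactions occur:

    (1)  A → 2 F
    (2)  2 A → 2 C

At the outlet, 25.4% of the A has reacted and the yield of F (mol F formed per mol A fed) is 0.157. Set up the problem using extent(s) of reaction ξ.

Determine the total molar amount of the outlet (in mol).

498 mol

Yield of F: 2ξ₁ / 461.6 = 0.157 → ξ₁ = 36.24 mol.
Conversion of A: 1ξ₁ + 2ξ₂ = 0.254 × 461.6 = 117.2 → ξ₂ = 40.51 mol.
Outlet amounts (n = n₀ + Σ ν·ξ):
  A: 461.6 − 1(36.24) − 2(40.51) = 344.4
  F: 0 + 2(36.24) = 72.47
  C: 0 + 2(40.51) = 81.01
Total out = 344.4 + 72.47 + 81.01 = 497.8 mol.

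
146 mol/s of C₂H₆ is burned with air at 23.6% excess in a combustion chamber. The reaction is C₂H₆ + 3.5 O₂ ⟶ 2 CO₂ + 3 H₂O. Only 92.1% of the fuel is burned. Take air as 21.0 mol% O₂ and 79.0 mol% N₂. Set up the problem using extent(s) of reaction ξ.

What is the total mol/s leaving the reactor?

3220 mol/s

Stoichiometric O₂ = 3.5 × 146 = 511 mol/s; O₂ fed = 511 × 1.236 = 631.6 mol/s.
N₂ fed = 631.6 × 79/21 = 2376 mol/s.
Fuel reacted = 0.921 × 146 → ξ = 134.5 mol/s.
Outlet (n = n₀ + ν ξ):
  C₂H₆: 146 − 1(134.5) = 11.53
  O₂: 631.6 − 3.5(134.5) = 161
  N₂: 2376 (inert)
  CO₂: 0 + 2(134.5) = 268.9
  H₂O: 0 + 3(134.5) = 403.4
Total out = 11.53 + 161 + 2376 + 268.9 + 403.4 = 3221 mol/s.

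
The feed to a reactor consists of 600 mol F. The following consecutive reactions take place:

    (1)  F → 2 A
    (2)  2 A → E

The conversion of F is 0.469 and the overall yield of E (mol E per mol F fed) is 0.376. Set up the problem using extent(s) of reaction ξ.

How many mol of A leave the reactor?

112 mol

Conversion of F: F consumed = 1ξ₁ = 0.469 × 600 → ξ₁ = 281.4 mol.
Yield of E: 1ξ₂ / 600 = 0.376 → ξ₂ = 225.6 mol.
Outlet amounts (n = n₀ + Σ ν·ξ):
  F: 600 − 1(281.4) = 318.6
  A: 0 + 2(281.4) − 2(225.6) = 111.6
  E: 0 + 1(225.6) = 225.6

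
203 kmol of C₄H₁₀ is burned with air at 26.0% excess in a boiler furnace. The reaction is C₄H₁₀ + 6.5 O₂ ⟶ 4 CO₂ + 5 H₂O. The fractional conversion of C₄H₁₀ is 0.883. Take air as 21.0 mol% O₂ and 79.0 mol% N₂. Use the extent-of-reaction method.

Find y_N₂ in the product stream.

Stoichiometric O₂ = 6.5 × 203 = 1320 kmol; O₂ fed = 1320 × 1.260 = 1663 kmol.
N₂ fed = 1663 × 79/21 = 6254 kmol.
Fuel reacted = 0.883 × 203 → ξ = 179.2 kmol.
Outlet (n = n₀ + ν ξ):
  C₄H₁₀: 203 − 1(179.2) = 23.75
  O₂: 1663 − 6.5(179.2) = 497.5
  N₂: 6254 (inert)
  CO₂: 0 + 4(179.2) = 717
  H₂O: 0 + 5(179.2) = 896.2
Total out = 8389 kmol; y_N₂ = 6254 / 8389 = 0.7456.

0.746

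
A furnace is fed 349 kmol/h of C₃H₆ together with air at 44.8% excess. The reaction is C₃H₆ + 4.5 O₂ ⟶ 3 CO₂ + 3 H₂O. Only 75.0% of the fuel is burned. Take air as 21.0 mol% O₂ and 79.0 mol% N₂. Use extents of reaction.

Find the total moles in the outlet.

Stoichiometric O₂ = 4.5 × 349 = 1570 kmol/h; O₂ fed = 1570 × 1.448 = 2274 kmol/h.
N₂ fed = 2274 × 79/21 = 8555 kmol/h.
Fuel reacted = 0.75 × 349 → ξ = 261.8 kmol/h.
Outlet (n = n₀ + ν ξ):
  C₃H₆: 349 − 1(261.8) = 87.25
  O₂: 2274 − 4.5(261.8) = 1096
  N₂: 8555 (inert)
  CO₂: 0 + 3(261.8) = 785.2
  H₂O: 0 + 3(261.8) = 785.2
Total out = 87.25 + 1096 + 8555 + 785.2 + 785.2 = 11310 kmol/h.

11300 kmol/h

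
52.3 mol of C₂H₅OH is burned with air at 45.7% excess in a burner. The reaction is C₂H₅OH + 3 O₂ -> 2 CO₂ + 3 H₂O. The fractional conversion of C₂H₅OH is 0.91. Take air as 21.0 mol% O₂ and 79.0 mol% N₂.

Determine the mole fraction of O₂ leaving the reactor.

0.0722

Stoichiometric O₂ = 3 × 52.3 = 156.9 mol; O₂ fed = 156.9 × 1.457 = 228.6 mol.
N₂ fed = 228.6 × 79/21 = 860 mol.
Fuel reacted = 0.91 × 52.3 → ξ = 47.59 mol.
Outlet (n = n₀ + ν ξ):
  C₂H₅OH: 52.3 − 1(47.59) = 4.707
  O₂: 228.6 − 3(47.59) = 85.82
  N₂: 860 (inert)
  CO₂: 0 + 2(47.59) = 95.19
  H₂O: 0 + 3(47.59) = 142.8
Total out = 1188 mol; y_O₂ = 85.82 / 1188 = 0.07221.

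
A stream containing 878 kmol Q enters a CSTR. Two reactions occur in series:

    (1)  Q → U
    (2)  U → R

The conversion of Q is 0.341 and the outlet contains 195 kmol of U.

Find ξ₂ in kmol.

ξ₂ = 104 kmol

Conversion of Q: Q consumed = 1ξ₁ = 0.341 × 878 → ξ₁ = 299.4 kmol.
U balance: n_U = 0 + 1ξ₁ − 1ξ₂ = 195 → ξ₂ = (1·299.4 − 195)/1 = 104.4 kmol.
Outlet amounts (n = n₀ + Σ ν·ξ):
  Q: 878 − 1(299.4) = 578.6
  U: 0 + 1(299.4) − 1(104.4) = 195
  R: 0 + 1(104.4) = 104.4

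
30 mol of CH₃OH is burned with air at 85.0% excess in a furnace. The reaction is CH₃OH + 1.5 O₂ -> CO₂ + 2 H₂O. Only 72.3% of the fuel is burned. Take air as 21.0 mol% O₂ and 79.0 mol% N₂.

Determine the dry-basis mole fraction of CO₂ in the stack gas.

0.0551

Stoichiometric O₂ = 1.5 × 30 = 45 mol; O₂ fed = 45 × 1.850 = 83.25 mol.
N₂ fed = 83.25 × 79/21 = 313.2 mol.
Fuel reacted = 0.723 × 30 → ξ = 21.69 mol.
Outlet (n = n₀ + ν ξ):
  CH₃OH: 30 − 1(21.69) = 8.31
  O₂: 83.25 − 1.5(21.69) = 50.72
  N₂: 313.2 (inert)
  CO₂: 0 + 1(21.69) = 21.69
  H₂O: 0 + 2(21.69) = 43.38
Dry total = 393.9 mol; y_CO₂ (dry) = 21.69 / 393.9 = 0.05507.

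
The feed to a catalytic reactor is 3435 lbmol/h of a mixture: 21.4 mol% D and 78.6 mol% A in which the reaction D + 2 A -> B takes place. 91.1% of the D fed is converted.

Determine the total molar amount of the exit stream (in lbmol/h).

D reacted = 0.911 × 735.1 = 669.7 lbmol/h; ν_D = −1, so ξ = 669.7/1 = 669.7 lbmol/h.
Outlet amounts (n = n₀ + ν ξ):
  D: 735.1 − 1(669.7) = 65.42
  A: 2700 − 2(669.7) = 1361
  B: 0 + 1(669.7) = 669.7
Total out = 65.42 + 1361 + 669.7 = 2096 lbmol/h.

2100 lbmol/h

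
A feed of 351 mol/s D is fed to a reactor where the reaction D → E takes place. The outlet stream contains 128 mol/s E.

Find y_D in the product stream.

0.635

For E: n = n₀ + 1ξ → 128 = 0 + 1ξ, giving ξ = 128 mol/s.
Outlet amounts (n = n₀ + ν ξ):
  D: 351 − 1(128) = 223
  E: 0 + 1(128) = 128
Total out = 351 mol/s; y_D = 223 / 351 = 0.6353.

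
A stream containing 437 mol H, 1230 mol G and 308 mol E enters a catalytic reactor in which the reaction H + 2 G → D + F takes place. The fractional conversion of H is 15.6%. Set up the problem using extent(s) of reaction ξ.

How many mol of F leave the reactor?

68.2 mol

H reacted = 0.156 × 437 = 68.17 mol; ν_H = −1, so ξ = 68.17/1 = 68.17 mol.
Outlet amounts (n = n₀ + ν ξ):
  H: 437 − 1(68.17) = 368.8
  G: 1230 − 2(68.17) = 1094
  D: 0 + 1(68.17) = 68.17
  F: 0 + 1(68.17) = 68.17
  E: 308 (inert)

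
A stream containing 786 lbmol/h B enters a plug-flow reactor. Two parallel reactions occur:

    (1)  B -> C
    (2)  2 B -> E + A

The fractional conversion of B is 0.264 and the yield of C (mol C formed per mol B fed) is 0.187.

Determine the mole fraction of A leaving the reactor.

Yield of C: 1ξ₁ / 786 = 0.187 → ξ₁ = 147 lbmol/h.
Conversion of B: 1ξ₁ + 2ξ₂ = 0.264 × 786 = 207.5 → ξ₂ = 30.26 lbmol/h.
Outlet amounts (n = n₀ + Σ ν·ξ):
  B: 786 − 1(147) − 2(30.26) = 578.5
  C: 0 + 1(147) = 147
  E: 0 + 1(30.26) = 30.26
  A: 0 + 1(30.26) = 30.26
Total out = 786 lbmol/h; y_A = 30.26 / 786 = 0.0385.

0.0385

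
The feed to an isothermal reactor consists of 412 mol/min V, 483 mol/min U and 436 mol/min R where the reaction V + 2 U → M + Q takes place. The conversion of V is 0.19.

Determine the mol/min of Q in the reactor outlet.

78.3 mol/min

V reacted = 0.19 × 412 = 78.28 mol/min; ν_V = −1, so ξ = 78.28/1 = 78.28 mol/min.
Outlet amounts (n = n₀ + ν ξ):
  V: 412 − 1(78.28) = 333.7
  U: 483 − 2(78.28) = 326.4
  M: 0 + 1(78.28) = 78.28
  Q: 0 + 1(78.28) = 78.28
  R: 436 (inert)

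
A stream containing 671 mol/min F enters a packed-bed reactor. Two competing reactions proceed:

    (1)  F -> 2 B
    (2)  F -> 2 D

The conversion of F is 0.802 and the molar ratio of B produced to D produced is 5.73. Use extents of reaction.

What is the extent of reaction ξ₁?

Conversion of F: F consumed = 0.802 × 671 = 538.1 mol/min = 1ξ₁ + 1ξ₂.
Selectivity: 2ξ₁ / (2ξ₂) = 5.73 → ξ₁ = 5.73 ξ₂.
Substitute: (1·5.73 + 1) ξ₂ = 538.1 → ξ₂ = 79.96 mol/min, ξ₁ = 458.2 mol/min.
Outlet amounts (n = n₀ + Σ ν·ξ):
  F: 671 − 1(458.2) − 1(79.96) = 132.9
  B: 0 + 2(458.2) = 916.4
  D: 0 + 2(79.96) = 159.9

ξ₁ = 458 mol/min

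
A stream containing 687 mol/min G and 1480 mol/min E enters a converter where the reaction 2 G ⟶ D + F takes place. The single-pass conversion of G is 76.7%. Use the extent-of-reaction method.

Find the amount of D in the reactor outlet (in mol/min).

G reacted = 0.767 × 687 = 526.9 mol/min; ν_G = −2, so ξ = 526.9/2 = 263.5 mol/min.
Outlet amounts (n = n₀ + ν ξ):
  G: 687 − 2(263.5) = 160.1
  D: 0 + 1(263.5) = 263.5
  F: 0 + 1(263.5) = 263.5
  E: 1480 (inert)

263 mol/min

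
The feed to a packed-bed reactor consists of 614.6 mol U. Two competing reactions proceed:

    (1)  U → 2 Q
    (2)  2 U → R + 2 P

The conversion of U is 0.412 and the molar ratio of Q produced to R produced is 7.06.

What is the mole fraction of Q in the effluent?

0.393

Conversion of U: U consumed = 0.412 × 614.6 = 253.2 mol = 1ξ₁ + 2ξ₂.
Selectivity: 2ξ₁ / (1ξ₂) = 7.06 → ξ₁ = 3.53 ξ₂.
Substitute: (1·3.53 + 2) ξ₂ = 253.2 → ξ₂ = 45.79 mol, ξ₁ = 161.6 mol.
Outlet amounts (n = n₀ + Σ ν·ξ):
  U: 614.6 − 1(161.6) − 2(45.79) = 361.4
  Q: 0 + 2(161.6) = 323.3
  R: 0 + 1(45.79) = 45.79
  P: 0 + 2(45.79) = 91.58
Total out = 822 mol; y_Q = 323.3 / 822 = 0.3933.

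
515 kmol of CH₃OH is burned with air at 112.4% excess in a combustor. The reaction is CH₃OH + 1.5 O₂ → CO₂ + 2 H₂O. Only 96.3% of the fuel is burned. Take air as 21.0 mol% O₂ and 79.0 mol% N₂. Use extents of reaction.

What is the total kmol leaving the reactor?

Stoichiometric O₂ = 1.5 × 515 = 772.5 kmol; O₂ fed = 772.5 × 2.124 = 1641 kmol.
N₂ fed = 1641 × 79/21 = 6172 kmol.
Fuel reacted = 0.963 × 515 → ξ = 495.9 kmol.
Outlet (n = n₀ + ν ξ):
  CH₃OH: 515 − 1(495.9) = 19.06
  O₂: 1641 − 1.5(495.9) = 896.9
  N₂: 6172 (inert)
  CO₂: 0 + 1(495.9) = 495.9
  H₂O: 0 + 2(495.9) = 991.9
Total out = 19.06 + 896.9 + 6172 + 495.9 + 991.9 = 8576 kmol.

8580 kmol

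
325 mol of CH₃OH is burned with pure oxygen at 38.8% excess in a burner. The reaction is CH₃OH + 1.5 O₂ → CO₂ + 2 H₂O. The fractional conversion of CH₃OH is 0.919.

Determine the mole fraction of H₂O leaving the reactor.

Stoichiometric O₂ = 1.5 × 325 = 487.5 mol; O₂ fed = 487.5 × 1.388 = 676.6 mol.
Fuel reacted = 0.919 × 325 → ξ = 298.7 mol.
Outlet (n = n₀ + ν ξ):
  CH₃OH: 325 − 1(298.7) = 26.32
  O₂: 676.6 − 1.5(298.7) = 228.6
  CO₂: 0 + 1(298.7) = 298.7
  H₂O: 0 + 2(298.7) = 597.4
Total out = 1151 mol; y_H₂O = 597.4 / 1151 = 0.519.

0.519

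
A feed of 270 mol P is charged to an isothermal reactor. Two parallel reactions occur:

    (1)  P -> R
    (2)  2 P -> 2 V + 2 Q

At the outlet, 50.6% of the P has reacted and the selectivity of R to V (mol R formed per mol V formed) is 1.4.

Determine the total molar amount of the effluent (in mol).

327 mol

Conversion of P: P consumed = 0.506 × 270 = 136.6 mol = 1ξ₁ + 2ξ₂.
Selectivity: 1ξ₁ / (2ξ₂) = 1.4 → ξ₁ = 2.8 ξ₂.
Substitute: (1·2.8 + 2) ξ₂ = 136.6 → ξ₂ = 28.46 mol, ξ₁ = 79.7 mol.
Outlet amounts (n = n₀ + Σ ν·ξ):
  P: 270 − 1(79.7) − 2(28.46) = 133.4
  R: 0 + 1(79.7) = 79.7
  V: 0 + 2(28.46) = 56.93
  Q: 0 + 2(28.46) = 56.93
Total out = 133.4 + 79.7 + 56.93 + 56.93 = 326.9 mol.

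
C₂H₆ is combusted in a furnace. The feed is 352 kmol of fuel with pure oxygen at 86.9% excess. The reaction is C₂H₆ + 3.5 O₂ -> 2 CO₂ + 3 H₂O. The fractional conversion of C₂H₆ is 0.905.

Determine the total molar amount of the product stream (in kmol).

Stoichiometric O₂ = 3.5 × 352 = 1232 kmol; O₂ fed = 1232 × 1.869 = 2303 kmol.
Fuel reacted = 0.905 × 352 → ξ = 318.6 kmol.
Outlet (n = n₀ + ν ξ):
  C₂H₆: 352 − 1(318.6) = 33.44
  O₂: 2303 − 3.5(318.6) = 1188
  CO₂: 0 + 2(318.6) = 637.1
  H₂O: 0 + 3(318.6) = 955.7
Total out = 33.44 + 1188 + 637.1 + 955.7 = 2814 kmol.

2810 kmol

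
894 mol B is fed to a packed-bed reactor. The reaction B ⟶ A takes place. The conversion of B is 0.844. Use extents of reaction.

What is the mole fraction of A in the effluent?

B reacted = 0.844 × 894 = 754.5 mol; ν_B = −1, so ξ = 754.5/1 = 754.5 mol.
Outlet amounts (n = n₀ + ν ξ):
  B: 894 − 1(754.5) = 139.5
  A: 0 + 1(754.5) = 754.5
Total out = 894 mol; y_A = 754.5 / 894 = 0.844.

0.844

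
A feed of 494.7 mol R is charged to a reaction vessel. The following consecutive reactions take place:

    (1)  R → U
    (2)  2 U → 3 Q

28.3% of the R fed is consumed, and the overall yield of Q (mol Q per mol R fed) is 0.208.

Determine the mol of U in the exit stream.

71.4 mol

Conversion of R: R consumed = 1ξ₁ = 0.283 × 494.7 → ξ₁ = 140 mol.
Yield of Q: 3ξ₂ / 494.7 = 0.208 → ξ₂ = 34.3 mol.
Outlet amounts (n = n₀ + Σ ν·ξ):
  R: 494.7 − 1(140) = 354.7
  U: 0 + 1(140) − 2(34.3) = 71.4
  Q: 0 + 3(34.3) = 102.9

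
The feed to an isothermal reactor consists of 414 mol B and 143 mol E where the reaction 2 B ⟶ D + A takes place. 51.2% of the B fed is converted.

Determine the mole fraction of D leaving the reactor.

B reacted = 0.512 × 414 = 212 mol; ν_B = −2, so ξ = 212/2 = 106 mol.
Outlet amounts (n = n₀ + ν ξ):
  B: 414 − 2(106) = 202
  D: 0 + 1(106) = 106
  A: 0 + 1(106) = 106
  E: 143 (inert)
Total out = 557 mol; y_D = 106 / 557 = 0.1903.

0.19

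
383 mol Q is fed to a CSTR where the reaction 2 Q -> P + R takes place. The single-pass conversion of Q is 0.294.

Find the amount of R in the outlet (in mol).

Q reacted = 0.294 × 383 = 112.6 mol; ν_Q = −2, so ξ = 112.6/2 = 56.3 mol.
Outlet amounts (n = n₀ + ν ξ):
  Q: 383 − 2(56.3) = 270.4
  P: 0 + 1(56.3) = 56.3
  R: 0 + 1(56.3) = 56.3

56.3 mol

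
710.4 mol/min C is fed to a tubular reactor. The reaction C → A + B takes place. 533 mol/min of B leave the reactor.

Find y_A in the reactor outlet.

0.429

For B: n = n₀ + 1ξ → 533 = 0 + 1ξ, giving ξ = 533 mol/min.
Outlet amounts (n = n₀ + ν ξ):
  C: 710.4 − 1(533) = 177.4
  A: 0 + 1(533) = 533
  B: 0 + 1(533) = 533
Total out = 1243 mol/min; y_A = 533 / 1243 = 0.4287.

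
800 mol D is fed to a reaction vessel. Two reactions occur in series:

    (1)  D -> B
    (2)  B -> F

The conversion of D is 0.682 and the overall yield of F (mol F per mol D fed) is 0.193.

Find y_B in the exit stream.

Conversion of D: D consumed = 1ξ₁ = 0.682 × 800 → ξ₁ = 545.6 mol.
Yield of F: 1ξ₂ / 800 = 0.193 → ξ₂ = 154.4 mol.
Outlet amounts (n = n₀ + Σ ν·ξ):
  D: 800 − 1(545.6) = 254.4
  B: 0 + 1(545.6) − 1(154.4) = 391.2
  F: 0 + 1(154.4) = 154.4
Total out = 800 mol; y_B = 391.2 / 800 = 0.489.

0.489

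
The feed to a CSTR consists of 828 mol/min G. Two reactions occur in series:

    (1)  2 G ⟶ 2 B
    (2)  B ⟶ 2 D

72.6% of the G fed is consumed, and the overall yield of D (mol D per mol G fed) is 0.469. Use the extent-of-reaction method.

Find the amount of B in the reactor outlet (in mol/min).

Conversion of G: G consumed = 2ξ₁ = 0.726 × 828 → ξ₁ = 300.6 mol/min.
Yield of D: 2ξ₂ / 828 = 0.469 → ξ₂ = 194.2 mol/min.
Outlet amounts (n = n₀ + Σ ν·ξ):
  G: 828 − 2(300.6) = 226.9
  B: 0 + 2(300.6) − 1(194.2) = 407
  D: 0 + 2(194.2) = 388.3

407 mol/min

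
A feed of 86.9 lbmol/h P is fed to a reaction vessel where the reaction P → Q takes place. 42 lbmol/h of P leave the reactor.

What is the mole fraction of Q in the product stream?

For P: n = n₀ − 1ξ → 42 = 86.9 − 1ξ, giving ξ = 44.9 lbmol/h.
Outlet amounts (n = n₀ + ν ξ):
  P: 86.9 − 1(44.9) = 42
  Q: 0 + 1(44.9) = 44.9
Total out = 86.9 lbmol/h; y_Q = 44.9 / 86.9 = 0.5167.

0.517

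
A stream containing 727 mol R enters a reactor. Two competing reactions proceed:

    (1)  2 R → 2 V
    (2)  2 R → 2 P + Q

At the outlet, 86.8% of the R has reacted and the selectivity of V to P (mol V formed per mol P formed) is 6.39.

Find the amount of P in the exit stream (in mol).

85.4 mol

Conversion of R: R consumed = 0.868 × 727 = 631 mol = 2ξ₁ + 2ξ₂.
Selectivity: 2ξ₁ / (2ξ₂) = 6.39 → ξ₁ = 6.39 ξ₂.
Substitute: (2·6.39 + 2) ξ₂ = 631 → ξ₂ = 42.7 mol, ξ₁ = 272.8 mol.
Outlet amounts (n = n₀ + Σ ν·ξ):
  R: 727 − 2(272.8) − 2(42.7) = 95.96
  V: 0 + 2(272.8) = 545.6
  P: 0 + 2(42.7) = 85.39
  Q: 0 + 1(42.7) = 42.7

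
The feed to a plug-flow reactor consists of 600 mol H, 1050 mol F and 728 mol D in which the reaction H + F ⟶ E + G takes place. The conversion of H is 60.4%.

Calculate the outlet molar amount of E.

362 mol

H reacted = 0.604 × 600 = 362.4 mol; ν_H = −1, so ξ = 362.4/1 = 362.4 mol.
Outlet amounts (n = n₀ + ν ξ):
  H: 600 − 1(362.4) = 237.6
  F: 1050 − 1(362.4) = 687.6
  E: 0 + 1(362.4) = 362.4
  G: 0 + 1(362.4) = 362.4
  D: 728 (inert)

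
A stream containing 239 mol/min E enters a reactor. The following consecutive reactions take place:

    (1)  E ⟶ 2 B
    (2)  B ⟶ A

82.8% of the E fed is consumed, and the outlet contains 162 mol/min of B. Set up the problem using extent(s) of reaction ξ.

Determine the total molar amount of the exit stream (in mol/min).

437 mol/min

Conversion of E: E consumed = 1ξ₁ = 0.828 × 239 → ξ₁ = 197.9 mol/min.
B balance: n_B = 0 + 2ξ₁ − 1ξ₂ = 162 → ξ₂ = (2·197.9 − 162)/1 = 233.8 mol/min.
Outlet amounts (n = n₀ + Σ ν·ξ):
  E: 239 − 1(197.9) = 41.11
  B: 0 + 2(197.9) − 1(233.8) = 162
  A: 0 + 1(233.8) = 233.8
Total out = 41.11 + 162 + 233.8 = 436.9 mol/min.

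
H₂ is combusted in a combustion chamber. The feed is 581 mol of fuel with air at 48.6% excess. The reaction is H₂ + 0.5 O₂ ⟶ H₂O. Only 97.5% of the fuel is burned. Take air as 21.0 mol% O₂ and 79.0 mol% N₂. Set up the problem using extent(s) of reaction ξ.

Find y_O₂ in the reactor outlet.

0.0631

Stoichiometric O₂ = 0.5 × 581 = 290.5 mol; O₂ fed = 290.5 × 1.486 = 431.7 mol.
N₂ fed = 431.7 × 79/21 = 1624 mol.
Fuel reacted = 0.975 × 581 → ξ = 566.5 mol.
Outlet (n = n₀ + ν ξ):
  H₂: 581 − 1(566.5) = 14.52
  O₂: 431.7 − 0.5(566.5) = 148.4
  N₂: 1624 (inert)
  H₂O: 0 + 1(566.5) = 566.5
Total out = 2353 mol; y_O₂ = 148.4 / 2353 = 0.06308.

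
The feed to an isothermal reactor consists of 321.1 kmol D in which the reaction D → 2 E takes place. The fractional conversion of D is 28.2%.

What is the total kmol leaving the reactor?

D reacted = 0.282 × 321.1 = 90.55 kmol; ν_D = −1, so ξ = 90.55/1 = 90.55 kmol.
Outlet amounts (n = n₀ + ν ξ):
  D: 321.1 − 1(90.55) = 230.5
  E: 0 + 2(90.55) = 181.1
Total out = 230.5 + 181.1 = 411.7 kmol.

412 kmol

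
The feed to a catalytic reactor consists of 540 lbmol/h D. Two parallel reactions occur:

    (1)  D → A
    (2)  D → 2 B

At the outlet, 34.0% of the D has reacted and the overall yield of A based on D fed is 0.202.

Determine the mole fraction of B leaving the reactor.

Yield of A: 1ξ₁ / 540 = 0.202 → ξ₁ = 109.1 lbmol/h.
Conversion of D: 1ξ₁ + 1ξ₂ = 0.34 × 540 = 183.6 → ξ₂ = 74.52 lbmol/h.
Outlet amounts (n = n₀ + Σ ν·ξ):
  D: 540 − 1(109.1) − 1(74.52) = 356.4
  A: 0 + 1(109.1) = 109.1
  B: 0 + 2(74.52) = 149
Total out = 614.5 lbmol/h; y_B = 149 / 614.5 = 0.2425.

0.243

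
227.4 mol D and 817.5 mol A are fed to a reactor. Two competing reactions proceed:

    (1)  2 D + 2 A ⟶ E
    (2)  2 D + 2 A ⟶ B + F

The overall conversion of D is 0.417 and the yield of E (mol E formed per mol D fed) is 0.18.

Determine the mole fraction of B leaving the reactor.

Yield of E: 1ξ₁ / 227.4 = 0.18 → ξ₁ = 40.93 mol.
Conversion of D: 2ξ₁ + 2ξ₂ = 0.417 × 227.4 = 94.83 → ξ₂ = 6.481 mol.
Outlet amounts (n = n₀ + Σ ν·ξ):
  D: 227.4 − 2(40.93) − 2(6.481) = 132.6
  A: 817.5 − 2(40.93) − 2(6.481) = 722.7
  E: 0 + 1(40.93) = 40.93
  B: 0 + 1(6.481) = 6.481
  F: 0 + 1(6.481) = 6.481
Total out = 909.1 mol; y_B = 6.481 / 909.1 = 0.007129.

0.00713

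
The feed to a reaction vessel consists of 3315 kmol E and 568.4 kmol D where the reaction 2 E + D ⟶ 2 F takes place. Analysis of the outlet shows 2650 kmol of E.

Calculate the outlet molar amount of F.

665 kmol

For E: n = n₀ − 2ξ → 2650 = 3315 − 2ξ, giving ξ = 332.5 kmol.
Outlet amounts (n = n₀ + ν ξ):
  E: 3315 − 2(332.5) = 2650
  D: 568.4 − 1(332.5) = 235.9
  F: 0 + 2(332.5) = 665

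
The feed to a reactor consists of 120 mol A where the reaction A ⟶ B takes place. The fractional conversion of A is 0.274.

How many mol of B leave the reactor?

A reacted = 0.274 × 120 = 32.88 mol; ν_A = −1, so ξ = 32.88/1 = 32.88 mol.
Outlet amounts (n = n₀ + ν ξ):
  A: 120 − 1(32.88) = 87.12
  B: 0 + 1(32.88) = 32.88

32.9 mol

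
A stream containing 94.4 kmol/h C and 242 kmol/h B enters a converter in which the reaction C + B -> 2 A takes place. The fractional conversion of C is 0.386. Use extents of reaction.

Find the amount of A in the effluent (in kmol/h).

72.9 kmol/h

C reacted = 0.386 × 94.4 = 36.44 kmol/h; ν_C = −1, so ξ = 36.44/1 = 36.44 kmol/h.
Outlet amounts (n = n₀ + ν ξ):
  C: 94.4 − 1(36.44) = 57.96
  B: 242 − 1(36.44) = 205.6
  A: 0 + 2(36.44) = 72.88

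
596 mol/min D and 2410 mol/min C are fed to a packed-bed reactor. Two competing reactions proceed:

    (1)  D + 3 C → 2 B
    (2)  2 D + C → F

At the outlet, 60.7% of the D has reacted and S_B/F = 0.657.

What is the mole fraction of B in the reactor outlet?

0.0394

Conversion of D: D consumed = 0.607 × 596 = 361.8 mol/min = 1ξ₁ + 2ξ₂.
Selectivity: 2ξ₁ / (1ξ₂) = 0.657 → ξ₁ = 0.3285 ξ₂.
Substitute: (1·0.3285 + 2) ξ₂ = 361.8 → ξ₂ = 155.4 mol/min, ξ₁ = 51.04 mol/min.
Outlet amounts (n = n₀ + Σ ν·ξ):
  D: 596 − 1(51.04) − 2(155.4) = 234.2
  C: 2410 − 3(51.04) − 1(155.4) = 2102
  B: 0 + 2(51.04) = 102.1
  F: 0 + 1(155.4) = 155.4
Total out = 2593 mol/min; y_B = 102.1 / 2593 = 0.03936.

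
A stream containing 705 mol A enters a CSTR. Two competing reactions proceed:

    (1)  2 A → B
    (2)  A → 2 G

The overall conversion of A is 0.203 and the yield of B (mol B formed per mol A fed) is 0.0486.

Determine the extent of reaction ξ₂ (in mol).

Yield of B: 1ξ₁ / 705 = 0.0486 → ξ₁ = 34.26 mol.
Conversion of A: 2ξ₁ + 1ξ₂ = 0.203 × 705 = 143.1 → ξ₂ = 74.59 mol.
Outlet amounts (n = n₀ + Σ ν·ξ):
  A: 705 − 2(34.26) − 1(74.59) = 561.9
  B: 0 + 1(34.26) = 34.26
  G: 0 + 2(74.59) = 149.2

ξ₂ = 74.6 mol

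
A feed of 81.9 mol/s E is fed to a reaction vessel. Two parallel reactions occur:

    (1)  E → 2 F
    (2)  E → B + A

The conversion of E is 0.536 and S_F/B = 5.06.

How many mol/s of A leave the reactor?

12.4 mol/s

Conversion of E: E consumed = 0.536 × 81.9 = 43.9 mol/s = 1ξ₁ + 1ξ₂.
Selectivity: 2ξ₁ / (1ξ₂) = 5.06 → ξ₁ = 2.53 ξ₂.
Substitute: (1·2.53 + 1) ξ₂ = 43.9 → ξ₂ = 12.44 mol/s, ξ₁ = 31.46 mol/s.
Outlet amounts (n = n₀ + Σ ν·ξ):
  E: 81.9 − 1(31.46) − 1(12.44) = 38
  F: 0 + 2(31.46) = 62.93
  B: 0 + 1(12.44) = 12.44
  A: 0 + 1(12.44) = 12.44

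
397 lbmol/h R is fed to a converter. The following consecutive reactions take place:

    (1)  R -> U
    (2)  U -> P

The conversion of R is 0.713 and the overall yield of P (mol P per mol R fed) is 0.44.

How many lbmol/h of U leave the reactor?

108 lbmol/h

Conversion of R: R consumed = 1ξ₁ = 0.713 × 397 → ξ₁ = 283.1 lbmol/h.
Yield of P: 1ξ₂ / 397 = 0.44 → ξ₂ = 174.7 lbmol/h.
Outlet amounts (n = n₀ + Σ ν·ξ):
  R: 397 − 1(283.1) = 113.9
  U: 0 + 1(283.1) − 1(174.7) = 108.4
  P: 0 + 1(174.7) = 174.7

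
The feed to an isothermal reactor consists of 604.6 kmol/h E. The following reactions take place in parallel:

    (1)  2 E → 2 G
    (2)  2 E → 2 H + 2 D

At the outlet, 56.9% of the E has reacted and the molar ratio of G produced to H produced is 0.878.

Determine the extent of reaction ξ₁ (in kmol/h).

ξ₁ = 80.4 kmol/h

Conversion of E: E consumed = 0.569 × 604.6 = 344 kmol/h = 2ξ₁ + 2ξ₂.
Selectivity: 2ξ₁ / (2ξ₂) = 0.878 → ξ₁ = 0.878 ξ₂.
Substitute: (2·0.878 + 2) ξ₂ = 344 → ξ₂ = 91.59 kmol/h, ξ₁ = 80.42 kmol/h.
Outlet amounts (n = n₀ + Σ ν·ξ):
  E: 604.6 − 2(80.42) − 2(91.59) = 260.6
  G: 0 + 2(80.42) = 160.8
  H: 0 + 2(91.59) = 183.2
  D: 0 + 2(91.59) = 183.2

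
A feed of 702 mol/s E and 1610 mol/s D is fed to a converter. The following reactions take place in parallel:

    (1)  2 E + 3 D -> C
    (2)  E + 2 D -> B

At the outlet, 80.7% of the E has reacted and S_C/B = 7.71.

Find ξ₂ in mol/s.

Conversion of E: E consumed = 0.807 × 702 = 566.5 mol/s = 2ξ₁ + 1ξ₂.
Selectivity: 1ξ₁ / (1ξ₂) = 7.71 → ξ₁ = 7.71 ξ₂.
Substitute: (2·7.71 + 1) ξ₂ = 566.5 → ξ₂ = 34.5 mol/s, ξ₁ = 266 mol/s.
Outlet amounts (n = n₀ + Σ ν·ξ):
  E: 702 − 2(266) − 1(34.5) = 135.5
  D: 1610 − 3(266) − 2(34.5) = 743
  C: 0 + 1(266) = 266
  B: 0 + 1(34.5) = 34.5

ξ₂ = 34.5 mol/s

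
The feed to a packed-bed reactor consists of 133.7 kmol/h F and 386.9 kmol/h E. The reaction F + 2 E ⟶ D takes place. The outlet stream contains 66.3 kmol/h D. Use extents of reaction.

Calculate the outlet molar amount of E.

254 kmol/h

For D: n = n₀ + 1ξ → 66.3 = 0 + 1ξ, giving ξ = 66.3 kmol/h.
Outlet amounts (n = n₀ + ν ξ):
  F: 133.7 − 1(66.3) = 67.4
  E: 386.9 − 2(66.3) = 254.3
  D: 0 + 1(66.3) = 66.3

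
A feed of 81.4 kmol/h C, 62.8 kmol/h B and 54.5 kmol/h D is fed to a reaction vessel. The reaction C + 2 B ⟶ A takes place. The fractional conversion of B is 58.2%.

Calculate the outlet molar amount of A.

B reacted = 0.582 × 62.8 = 36.55 kmol/h; ν_B = −2, so ξ = 36.55/2 = 18.27 kmol/h.
Outlet amounts (n = n₀ + ν ξ):
  C: 81.4 − 1(18.27) = 63.13
  B: 62.8 − 2(18.27) = 26.25
  A: 0 + 1(18.27) = 18.27
  D: 54.5 (inert)

18.3 kmol/h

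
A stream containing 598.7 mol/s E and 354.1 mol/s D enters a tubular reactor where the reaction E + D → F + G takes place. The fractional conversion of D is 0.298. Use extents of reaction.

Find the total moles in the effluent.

D reacted = 0.298 × 354.1 = 105.5 mol/s; ν_D = −1, so ξ = 105.5/1 = 105.5 mol/s.
Outlet amounts (n = n₀ + ν ξ):
  E: 598.7 − 1(105.5) = 493.2
  D: 354.1 − 1(105.5) = 248.6
  F: 0 + 1(105.5) = 105.5
  G: 0 + 1(105.5) = 105.5
Total out = 493.2 + 248.6 + 105.5 + 105.5 = 952.8 mol/s.

953 mol/s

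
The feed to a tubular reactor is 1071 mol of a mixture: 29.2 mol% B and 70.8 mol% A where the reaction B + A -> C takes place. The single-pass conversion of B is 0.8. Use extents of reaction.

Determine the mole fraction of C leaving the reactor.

0.305

B reacted = 0.8 × 312.7 = 250.2 mol; ν_B = −1, so ξ = 250.2/1 = 250.2 mol.
Outlet amounts (n = n₀ + ν ξ):
  B: 312.7 − 1(250.2) = 62.55
  A: 758.3 − 1(250.2) = 508.1
  C: 0 + 1(250.2) = 250.2
Total out = 820.8 mol; y_C = 250.2 / 820.8 = 0.3048.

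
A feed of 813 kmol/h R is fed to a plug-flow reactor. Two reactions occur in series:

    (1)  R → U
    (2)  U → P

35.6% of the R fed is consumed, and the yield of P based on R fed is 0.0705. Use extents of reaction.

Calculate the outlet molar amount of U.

Conversion of R: R consumed = 1ξ₁ = 0.356 × 813 → ξ₁ = 289.4 kmol/h.
Yield of P: 1ξ₂ / 813 = 0.0705 → ξ₂ = 57.32 kmol/h.
Outlet amounts (n = n₀ + Σ ν·ξ):
  R: 813 − 1(289.4) = 523.6
  U: 0 + 1(289.4) − 1(57.32) = 232.1
  P: 0 + 1(57.32) = 57.32

232 kmol/h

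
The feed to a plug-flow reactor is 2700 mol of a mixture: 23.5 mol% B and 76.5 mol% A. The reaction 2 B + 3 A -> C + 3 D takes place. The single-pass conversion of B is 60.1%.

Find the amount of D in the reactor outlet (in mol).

B reacted = 0.601 × 634.5 = 381.3 mol; ν_B = −2, so ξ = 381.3/2 = 190.7 mol.
Outlet amounts (n = n₀ + ν ξ):
  B: 634.5 − 2(190.7) = 253.2
  A: 2066 − 3(190.7) = 1493
  C: 0 + 1(190.7) = 190.7
  D: 0 + 3(190.7) = 572

572 mol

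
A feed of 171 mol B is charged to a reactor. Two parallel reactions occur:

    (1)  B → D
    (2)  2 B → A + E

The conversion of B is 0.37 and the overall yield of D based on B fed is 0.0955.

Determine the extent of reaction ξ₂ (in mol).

Yield of D: 1ξ₁ / 171 = 0.0955 → ξ₁ = 16.33 mol.
Conversion of B: 1ξ₁ + 2ξ₂ = 0.37 × 171 = 63.27 → ξ₂ = 23.47 mol.
Outlet amounts (n = n₀ + Σ ν·ξ):
  B: 171 − 1(16.33) − 2(23.47) = 107.7
  D: 0 + 1(16.33) = 16.33
  A: 0 + 1(23.47) = 23.47
  E: 0 + 1(23.47) = 23.47

ξ₂ = 23.5 mol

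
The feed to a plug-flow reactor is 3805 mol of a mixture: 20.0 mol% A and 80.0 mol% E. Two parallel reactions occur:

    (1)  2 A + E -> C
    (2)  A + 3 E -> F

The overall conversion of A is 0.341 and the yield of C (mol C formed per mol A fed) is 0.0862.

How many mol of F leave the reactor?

Yield of C: 1ξ₁ / 761 = 0.0862 → ξ₁ = 65.6 mol.
Conversion of A: 2ξ₁ + 1ξ₂ = 0.341 × 761 = 259.5 → ξ₂ = 128.3 mol.
Outlet amounts (n = n₀ + Σ ν·ξ):
  A: 761 − 2(65.6) − 1(128.3) = 501.5
  E: 3044 − 1(65.6) − 3(128.3) = 2593
  C: 0 + 1(65.6) = 65.6
  F: 0 + 1(128.3) = 128.3

128 mol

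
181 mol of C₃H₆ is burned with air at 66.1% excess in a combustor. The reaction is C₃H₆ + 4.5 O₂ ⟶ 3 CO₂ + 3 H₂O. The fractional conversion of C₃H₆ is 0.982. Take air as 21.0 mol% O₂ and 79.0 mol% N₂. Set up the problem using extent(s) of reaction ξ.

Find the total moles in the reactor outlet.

Stoichiometric O₂ = 4.5 × 181 = 814.5 mol; O₂ fed = 814.5 × 1.661 = 1353 mol.
N₂ fed = 1353 × 79/21 = 5089 mol.
Fuel reacted = 0.982 × 181 → ξ = 177.7 mol.
Outlet (n = n₀ + ν ξ):
  C₃H₆: 181 − 1(177.7) = 3.258
  O₂: 1353 − 4.5(177.7) = 553
  N₂: 5089 (inert)
  CO₂: 0 + 3(177.7) = 533.2
  H₂O: 0 + 3(177.7) = 533.2
Total out = 3.258 + 553 + 5089 + 533.2 + 533.2 = 6712 mol.

6710 mol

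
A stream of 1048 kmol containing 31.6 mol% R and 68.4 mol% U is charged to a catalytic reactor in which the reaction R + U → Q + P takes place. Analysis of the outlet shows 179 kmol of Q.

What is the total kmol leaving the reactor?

1050 kmol

For Q: n = n₀ + 1ξ → 179 = 0 + 1ξ, giving ξ = 179 kmol.
Outlet amounts (n = n₀ + ν ξ):
  R: 331.2 − 1(179) = 152.2
  U: 716.8 − 1(179) = 537.8
  Q: 0 + 1(179) = 179
  P: 0 + 1(179) = 179
Total out = 152.2 + 537.8 + 179 + 179 = 1048 kmol.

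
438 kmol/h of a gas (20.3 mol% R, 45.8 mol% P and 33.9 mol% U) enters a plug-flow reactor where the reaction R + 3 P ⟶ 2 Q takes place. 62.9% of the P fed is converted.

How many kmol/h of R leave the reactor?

46.9 kmol/h

P reacted = 0.629 × 200.6 = 126.2 kmol/h; ν_P = −3, so ξ = 126.2/3 = 42.06 kmol/h.
Outlet amounts (n = n₀ + ν ξ):
  R: 88.91 − 1(42.06) = 46.85
  P: 200.6 − 3(42.06) = 74.42
  Q: 0 + 2(42.06) = 84.12
  U: 148.5 (inert)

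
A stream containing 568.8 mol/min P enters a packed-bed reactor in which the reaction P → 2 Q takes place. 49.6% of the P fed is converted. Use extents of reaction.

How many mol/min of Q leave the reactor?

P reacted = 0.496 × 568.8 = 282.1 mol/min; ν_P = −1, so ξ = 282.1/1 = 282.1 mol/min.
Outlet amounts (n = n₀ + ν ξ):
  P: 568.8 − 1(282.1) = 286.7
  Q: 0 + 2(282.1) = 564.2

564 mol/min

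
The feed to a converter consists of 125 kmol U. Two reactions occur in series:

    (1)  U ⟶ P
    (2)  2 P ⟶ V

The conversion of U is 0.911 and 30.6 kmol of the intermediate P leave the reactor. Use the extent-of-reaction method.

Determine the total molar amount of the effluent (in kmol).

83.4 kmol

Conversion of U: U consumed = 1ξ₁ = 0.911 × 125 → ξ₁ = 113.9 kmol.
P balance: n_P = 0 + 1ξ₁ − 2ξ₂ = 30.6 → ξ₂ = (1·113.9 − 30.6)/2 = 41.64 kmol.
Outlet amounts (n = n₀ + Σ ν·ξ):
  U: 125 − 1(113.9) = 11.12
  P: 0 + 1(113.9) − 2(41.64) = 30.6
  V: 0 + 1(41.64) = 41.64
Total out = 11.12 + 30.6 + 41.64 = 83.36 kmol.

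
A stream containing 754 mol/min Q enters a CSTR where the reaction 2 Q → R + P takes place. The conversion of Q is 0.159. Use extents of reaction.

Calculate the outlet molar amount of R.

Q reacted = 0.159 × 754 = 119.9 mol/min; ν_Q = −2, so ξ = 119.9/2 = 59.94 mol/min.
Outlet amounts (n = n₀ + ν ξ):
  Q: 754 − 2(59.94) = 634.1
  R: 0 + 1(59.94) = 59.94
  P: 0 + 1(59.94) = 59.94

59.9 mol/min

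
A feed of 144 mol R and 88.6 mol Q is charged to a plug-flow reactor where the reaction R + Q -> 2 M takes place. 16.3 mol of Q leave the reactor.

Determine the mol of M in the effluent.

145 mol

For Q: n = n₀ − 1ξ → 16.3 = 88.6 − 1ξ, giving ξ = 72.3 mol.
Outlet amounts (n = n₀ + ν ξ):
  R: 144 − 1(72.3) = 71.7
  Q: 88.6 − 1(72.3) = 16.3
  M: 0 + 2(72.3) = 144.6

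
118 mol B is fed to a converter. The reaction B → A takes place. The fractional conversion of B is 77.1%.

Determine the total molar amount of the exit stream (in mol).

B reacted = 0.771 × 118 = 90.98 mol; ν_B = −1, so ξ = 90.98/1 = 90.98 mol.
Outlet amounts (n = n₀ + ν ξ):
  B: 118 − 1(90.98) = 27.02
  A: 0 + 1(90.98) = 90.98
Total out = 27.02 + 90.98 = 118 mol.

118 mol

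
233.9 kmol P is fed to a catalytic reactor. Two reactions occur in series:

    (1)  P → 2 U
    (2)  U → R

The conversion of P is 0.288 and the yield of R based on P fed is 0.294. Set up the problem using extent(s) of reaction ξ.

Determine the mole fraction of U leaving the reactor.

Conversion of P: P consumed = 1ξ₁ = 0.288 × 233.9 → ξ₁ = 67.36 kmol.
Yield of R: 1ξ₂ / 233.9 = 0.294 → ξ₂ = 68.77 kmol.
Outlet amounts (n = n₀ + Σ ν·ξ):
  P: 233.9 − 1(67.36) = 166.5
  U: 0 + 2(67.36) − 1(68.77) = 65.96
  R: 0 + 1(68.77) = 68.77
Total out = 301.3 kmol; y_U = 65.96 / 301.3 = 0.2189.

0.219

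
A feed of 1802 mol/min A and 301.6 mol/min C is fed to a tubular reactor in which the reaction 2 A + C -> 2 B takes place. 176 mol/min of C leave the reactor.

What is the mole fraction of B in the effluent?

For C: n = n₀ − 1ξ → 176 = 301.6 − 1ξ, giving ξ = 125.6 mol/min.
Outlet amounts (n = n₀ + ν ξ):
  A: 1802 − 2(125.6) = 1551
  C: 301.6 − 1(125.6) = 176
  B: 0 + 2(125.6) = 251.2
Total out = 1978 mol/min; y_B = 251.2 / 1978 = 0.127.

0.127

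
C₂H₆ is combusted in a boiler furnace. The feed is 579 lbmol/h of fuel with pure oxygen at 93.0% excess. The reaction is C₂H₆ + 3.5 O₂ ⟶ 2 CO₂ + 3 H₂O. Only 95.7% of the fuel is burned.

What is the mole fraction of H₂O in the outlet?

0.349

Stoichiometric O₂ = 3.5 × 579 = 2026 lbmol/h; O₂ fed = 2026 × 1.930 = 3911 lbmol/h.
Fuel reacted = 0.957 × 579 → ξ = 554.1 lbmol/h.
Outlet (n = n₀ + ν ξ):
  C₂H₆: 579 − 1(554.1) = 24.9
  O₂: 3911 − 3.5(554.1) = 1972
  CO₂: 0 + 2(554.1) = 1108
  H₂O: 0 + 3(554.1) = 1662
Total out = 4767 lbmol/h; y_H₂O = 1662 / 4767 = 0.3487.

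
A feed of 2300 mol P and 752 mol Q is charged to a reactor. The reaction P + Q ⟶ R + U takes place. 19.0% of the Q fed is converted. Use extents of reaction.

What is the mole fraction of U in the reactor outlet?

0.0468

Q reacted = 0.19 × 752 = 142.9 mol; ν_Q = −1, so ξ = 142.9/1 = 142.9 mol.
Outlet amounts (n = n₀ + ν ξ):
  P: 2300 − 1(142.9) = 2157
  Q: 752 − 1(142.9) = 609.1
  R: 0 + 1(142.9) = 142.9
  U: 0 + 1(142.9) = 142.9
Total out = 3052 mol; y_U = 142.9 / 3052 = 0.04682.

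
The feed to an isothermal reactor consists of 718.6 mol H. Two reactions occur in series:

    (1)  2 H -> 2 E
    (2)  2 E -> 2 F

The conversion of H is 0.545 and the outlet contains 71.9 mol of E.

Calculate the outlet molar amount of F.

320 mol

Conversion of H: H consumed = 2ξ₁ = 0.545 × 718.6 → ξ₁ = 195.8 mol.
E balance: n_E = 0 + 2ξ₁ − 2ξ₂ = 71.9 → ξ₂ = (2·195.8 − 71.9)/2 = 159.9 mol.
Outlet amounts (n = n₀ + Σ ν·ξ):
  H: 718.6 − 2(195.8) = 327
  E: 0 + 2(195.8) − 2(159.9) = 71.9
  F: 0 + 2(159.9) = 319.7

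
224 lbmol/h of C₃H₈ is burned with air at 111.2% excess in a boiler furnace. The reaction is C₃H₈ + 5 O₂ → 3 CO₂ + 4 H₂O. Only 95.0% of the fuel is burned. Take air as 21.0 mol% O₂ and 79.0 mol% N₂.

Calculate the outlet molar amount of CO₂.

Stoichiometric O₂ = 5 × 224 = 1120 lbmol/h; O₂ fed = 1120 × 2.112 = 2365 lbmol/h.
N₂ fed = 2365 × 79/21 = 8899 lbmol/h.
Fuel reacted = 0.95 × 224 → ξ = 212.8 lbmol/h.
Outlet (n = n₀ + ν ξ):
  C₃H₈: 224 − 1(212.8) = 11.2
  O₂: 2365 − 5(212.8) = 1301
  N₂: 8899 (inert)
  CO₂: 0 + 3(212.8) = 638.4
  H₂O: 0 + 4(212.8) = 851.2

638 lbmol/h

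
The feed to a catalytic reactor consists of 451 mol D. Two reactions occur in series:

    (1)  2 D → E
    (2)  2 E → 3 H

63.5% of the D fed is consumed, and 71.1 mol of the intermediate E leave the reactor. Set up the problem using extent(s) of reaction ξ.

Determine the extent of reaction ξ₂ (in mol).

ξ₂ = 36 mol

Conversion of D: D consumed = 2ξ₁ = 0.635 × 451 → ξ₁ = 143.2 mol.
E balance: n_E = 0 + 1ξ₁ − 2ξ₂ = 71.1 → ξ₂ = (1·143.2 − 71.1)/2 = 36.05 mol.
Outlet amounts (n = n₀ + Σ ν·ξ):
  D: 451 − 2(143.2) = 164.6
  E: 0 + 1(143.2) − 2(36.05) = 71.1
  H: 0 + 3(36.05) = 108.1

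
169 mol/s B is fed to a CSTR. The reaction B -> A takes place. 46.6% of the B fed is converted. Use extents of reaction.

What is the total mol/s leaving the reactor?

169 mol/s

B reacted = 0.466 × 169 = 78.75 mol/s; ν_B = −1, so ξ = 78.75/1 = 78.75 mol/s.
Outlet amounts (n = n₀ + ν ξ):
  B: 169 − 1(78.75) = 90.25
  A: 0 + 1(78.75) = 78.75
Total out = 90.25 + 78.75 = 169 mol/s.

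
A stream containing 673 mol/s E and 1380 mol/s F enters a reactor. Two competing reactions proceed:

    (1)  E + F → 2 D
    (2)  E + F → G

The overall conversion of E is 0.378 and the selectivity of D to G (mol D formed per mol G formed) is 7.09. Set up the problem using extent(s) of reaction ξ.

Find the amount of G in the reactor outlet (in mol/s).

56 mol/s

Conversion of E: E consumed = 0.378 × 673 = 254.4 mol/s = 1ξ₁ + 1ξ₂.
Selectivity: 2ξ₁ / (1ξ₂) = 7.09 → ξ₁ = 3.545 ξ₂.
Substitute: (1·3.545 + 1) ξ₂ = 254.4 → ξ₂ = 55.97 mol/s, ξ₁ = 198.4 mol/s.
Outlet amounts (n = n₀ + Σ ν·ξ):
  E: 673 − 1(198.4) − 1(55.97) = 418.6
  F: 1380 − 1(198.4) − 1(55.97) = 1126
  D: 0 + 2(198.4) = 396.8
  G: 0 + 1(55.97) = 55.97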